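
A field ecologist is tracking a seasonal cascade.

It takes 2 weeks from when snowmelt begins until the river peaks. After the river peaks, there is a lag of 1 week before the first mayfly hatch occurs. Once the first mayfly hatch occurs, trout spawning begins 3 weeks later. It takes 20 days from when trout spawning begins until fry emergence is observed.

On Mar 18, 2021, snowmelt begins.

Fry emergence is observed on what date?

Snowmelt begins: Mar 18, 2021.
The river peaks: Mar 18, 2021 + 2 weeks = Apr 1, 2021.
The first mayfly hatch occurs: Apr 1, 2021 + 1 week = Apr 8, 2021.
Trout spawning begins: Apr 8, 2021 + 3 weeks = Apr 29, 2021.
Fry emergence is observed: Apr 29, 2021 + 20 days = May 19, 2021.

May 19, 2021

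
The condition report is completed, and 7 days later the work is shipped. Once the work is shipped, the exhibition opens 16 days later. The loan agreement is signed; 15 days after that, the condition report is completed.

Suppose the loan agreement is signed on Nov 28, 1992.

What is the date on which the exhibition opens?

The loan agreement is signed: Nov 28, 1992.
The condition report is completed: Nov 28, 1992 + 15 days = Dec 13, 1992.
The work is shipped: Dec 13, 1992 + 7 days = Dec 20, 1992.
The exhibition opens: Dec 20, 1992 + 16 days = Jan 5, 1993.

Jan 5, 1993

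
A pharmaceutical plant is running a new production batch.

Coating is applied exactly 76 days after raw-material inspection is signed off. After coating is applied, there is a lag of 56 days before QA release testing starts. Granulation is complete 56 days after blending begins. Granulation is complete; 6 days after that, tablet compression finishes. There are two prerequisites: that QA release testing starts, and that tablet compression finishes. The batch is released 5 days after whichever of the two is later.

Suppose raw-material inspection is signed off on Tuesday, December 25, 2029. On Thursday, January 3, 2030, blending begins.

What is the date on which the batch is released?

Raw-material inspection is signed off: Dec 25, 2029.
Coating is applied: Dec 25, 2029 + 76 days = Mar 11, 2030.
QA release testing starts: Mar 11, 2030 + 56 days = May 6, 2030.
Blending begins: Jan 3, 2030.
Granulation is complete: Jan 3, 2030 + 56 days = Feb 28, 2030.
Tablet compression finishes: Feb 28, 2030 + 6 days = Mar 6, 2030.
Both prerequisites met — QA release testing starts (May 6, 2030), tablet compression finishes (Mar 6, 2030); the later is May 6, 2030.
The batch is released: May 6, 2030 + 5 days = May 11, 2030.

Saturday, May 11, 2030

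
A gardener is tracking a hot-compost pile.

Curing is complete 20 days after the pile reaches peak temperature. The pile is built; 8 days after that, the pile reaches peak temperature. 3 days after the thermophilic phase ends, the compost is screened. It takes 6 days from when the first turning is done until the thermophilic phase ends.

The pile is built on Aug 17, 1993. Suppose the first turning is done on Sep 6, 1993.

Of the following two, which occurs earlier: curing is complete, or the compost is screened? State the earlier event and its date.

Curing is complete — Sep 14, 1993

The pile is built: Aug 17, 1993.
The pile reaches peak temperature: Aug 17, 1993 + 8 days = Aug 25, 1993.
Curing is complete: Aug 25, 1993 + 20 days = Sep 14, 1993.
The first turning is done: Sep 6, 1993.
The thermophilic phase ends: Sep 6, 1993 + 6 days = Sep 12, 1993.
The compost is screened: Sep 12, 1993 + 3 days = Sep 15, 1993.
Comparing: curing is complete on Sep 14, 1993 vs the compost is screened on Sep 15, 1993. Earlier: curing is complete.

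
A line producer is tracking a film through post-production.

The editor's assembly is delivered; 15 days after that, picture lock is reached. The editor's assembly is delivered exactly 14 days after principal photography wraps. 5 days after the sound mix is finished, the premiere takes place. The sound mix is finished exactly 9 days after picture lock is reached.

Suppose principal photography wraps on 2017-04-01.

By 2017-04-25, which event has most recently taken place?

The editor's assembly is delivered

Principal photography wraps: Apr 1, 2017.
The editor's assembly is delivered: Apr 1, 2017 + 14 days = Apr 15, 2017.
Picture lock is reached: Apr 15, 2017 + 15 days = Apr 30, 2017.
The sound mix is finished: Apr 30, 2017 + 9 days = May 9, 2017.
The premiere takes place: May 9, 2017 + 5 days = May 14, 2017.
Apr 25, 2017 falls between when the editor's assembly is delivered (Apr 15, 2017) and when picture lock is reached (Apr 30, 2017).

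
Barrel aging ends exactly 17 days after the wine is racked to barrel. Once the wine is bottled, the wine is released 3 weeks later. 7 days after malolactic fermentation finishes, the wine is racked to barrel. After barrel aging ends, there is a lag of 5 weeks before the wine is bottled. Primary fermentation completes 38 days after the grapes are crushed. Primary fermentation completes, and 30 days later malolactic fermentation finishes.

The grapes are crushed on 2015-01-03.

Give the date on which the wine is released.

2015-05-31

The grapes are crushed: Jan 3, 2015.
Primary fermentation completes: Jan 3, 2015 + 38 days = Feb 10, 2015.
Malolactic fermentation finishes: Feb 10, 2015 + 30 days = Mar 12, 2015.
The wine is racked to barrel: Mar 12, 2015 + 7 days = Mar 19, 2015.
Barrel aging ends: Mar 19, 2015 + 17 days = Apr 5, 2015.
The wine is bottled: Apr 5, 2015 + 5 weeks = May 10, 2015.
The wine is released: May 10, 2015 + 3 weeks = May 31, 2015.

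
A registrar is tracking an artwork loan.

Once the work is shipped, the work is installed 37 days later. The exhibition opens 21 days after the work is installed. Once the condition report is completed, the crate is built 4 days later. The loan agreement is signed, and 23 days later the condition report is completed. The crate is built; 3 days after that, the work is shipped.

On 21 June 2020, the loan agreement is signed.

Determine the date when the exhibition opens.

The loan agreement is signed: Jun 21, 2020.
The condition report is completed: Jun 21, 2020 + 23 days = Jul 14, 2020.
The crate is built: Jul 14, 2020 + 4 days = Jul 18, 2020.
The work is shipped: Jul 18, 2020 + 3 days = Jul 21, 2020.
The work is installed: Jul 21, 2020 + 37 days = Aug 27, 2020.
The exhibition opens: Aug 27, 2020 + 21 days = Sep 17, 2020.

17 September 2020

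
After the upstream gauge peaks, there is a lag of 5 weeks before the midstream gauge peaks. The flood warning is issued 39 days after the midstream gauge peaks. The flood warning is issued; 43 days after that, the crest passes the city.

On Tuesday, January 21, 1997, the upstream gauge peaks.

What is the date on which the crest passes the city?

Sunday, May 18, 1997

The upstream gauge peaks: Jan 21, 1997.
The midstream gauge peaks: Jan 21, 1997 + 5 weeks = Feb 25, 1997.
The flood warning is issued: Feb 25, 1997 + 39 days = Apr 5, 1997.
The crest passes the city: Apr 5, 1997 + 43 days = May 18, 1997.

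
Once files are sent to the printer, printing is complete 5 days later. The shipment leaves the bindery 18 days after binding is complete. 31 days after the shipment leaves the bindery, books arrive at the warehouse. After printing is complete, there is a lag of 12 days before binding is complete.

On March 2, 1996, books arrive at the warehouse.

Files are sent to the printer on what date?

December 27, 1995

Books arrive at the warehouse: Mar 2, 1996.
The shipment leaves the bindery: Mar 2, 1996 − 31 days = Jan 31, 1996.
Binding is complete: Jan 31, 1996 − 18 days = Jan 13, 1996.
Printing is complete: Jan 13, 1996 − 12 days = Jan 1, 1996.
Files are sent to the printer: Jan 1, 1996 − 5 days = Dec 27, 1995.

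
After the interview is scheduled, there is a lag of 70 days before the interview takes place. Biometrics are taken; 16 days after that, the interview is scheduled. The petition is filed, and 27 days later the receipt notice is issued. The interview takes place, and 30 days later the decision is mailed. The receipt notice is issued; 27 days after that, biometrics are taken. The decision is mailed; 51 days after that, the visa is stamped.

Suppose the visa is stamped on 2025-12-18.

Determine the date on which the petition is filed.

2025-05-11

The visa is stamped: Dec 18, 2025.
The decision is mailed: Dec 18, 2025 − 51 days = Oct 28, 2025.
The interview takes place: Oct 28, 2025 − 30 days = Sep 28, 2025.
The interview is scheduled: Sep 28, 2025 − 70 days = Jul 20, 2025.
Biometrics are taken: Jul 20, 2025 − 16 days = Jul 4, 2025.
The receipt notice is issued: Jul 4, 2025 − 27 days = Jun 7, 2025.
The petition is filed: Jun 7, 2025 − 27 days = May 11, 2025.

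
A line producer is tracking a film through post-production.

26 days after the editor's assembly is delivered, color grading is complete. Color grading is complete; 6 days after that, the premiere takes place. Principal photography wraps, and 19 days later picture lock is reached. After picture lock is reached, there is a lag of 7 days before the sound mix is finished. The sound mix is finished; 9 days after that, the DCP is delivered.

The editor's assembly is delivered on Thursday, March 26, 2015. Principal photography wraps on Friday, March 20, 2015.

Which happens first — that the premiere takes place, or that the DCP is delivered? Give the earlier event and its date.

The DCP is delivered — Friday, April 24, 2015

The editor's assembly is delivered: Mar 26, 2015.
Color grading is complete: Mar 26, 2015 + 26 days = Apr 21, 2015.
The premiere takes place: Apr 21, 2015 + 6 days = Apr 27, 2015.
Principal photography wraps: Mar 20, 2015.
Picture lock is reached: Mar 20, 2015 + 19 days = Apr 8, 2015.
The sound mix is finished: Apr 8, 2015 + 7 days = Apr 15, 2015.
The DCP is delivered: Apr 15, 2015 + 9 days = Apr 24, 2015.
Comparing: the premiere takes place on Apr 27, 2015 vs the DCP is delivered on Apr 24, 2015. Earlier: the DCP is delivered.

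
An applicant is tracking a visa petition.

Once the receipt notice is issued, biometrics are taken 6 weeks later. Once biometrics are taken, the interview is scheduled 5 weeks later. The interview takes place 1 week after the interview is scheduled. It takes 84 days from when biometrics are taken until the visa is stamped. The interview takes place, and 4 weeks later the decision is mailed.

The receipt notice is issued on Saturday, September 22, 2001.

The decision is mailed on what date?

The receipt notice is issued: Sep 22, 2001.
Biometrics are taken: Sep 22, 2001 + 6 weeks = Nov 3, 2001.
The interview is scheduled: Nov 3, 2001 + 5 weeks = Dec 8, 2001.
The interview takes place: Dec 8, 2001 + 1 week = Dec 15, 2001.
The decision is mailed: Dec 15, 2001 + 4 weeks = Jan 12, 2002.

Saturday, January 12, 2002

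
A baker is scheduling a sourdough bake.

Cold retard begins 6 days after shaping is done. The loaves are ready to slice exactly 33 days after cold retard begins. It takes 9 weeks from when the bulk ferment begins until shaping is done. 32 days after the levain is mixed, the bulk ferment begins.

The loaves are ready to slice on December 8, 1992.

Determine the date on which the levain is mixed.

The loaves are ready to slice: Dec 8, 1992.
Cold retard begins: Dec 8, 1992 − 33 days = Nov 5, 1992.
Shaping is done: Nov 5, 1992 − 6 days = Oct 30, 1992.
The bulk ferment begins: Oct 30, 1992 − 9 weeks = Aug 28, 1992.
The levain is mixed: Aug 28, 1992 − 32 days = Jul 27, 1992.

July 27, 1992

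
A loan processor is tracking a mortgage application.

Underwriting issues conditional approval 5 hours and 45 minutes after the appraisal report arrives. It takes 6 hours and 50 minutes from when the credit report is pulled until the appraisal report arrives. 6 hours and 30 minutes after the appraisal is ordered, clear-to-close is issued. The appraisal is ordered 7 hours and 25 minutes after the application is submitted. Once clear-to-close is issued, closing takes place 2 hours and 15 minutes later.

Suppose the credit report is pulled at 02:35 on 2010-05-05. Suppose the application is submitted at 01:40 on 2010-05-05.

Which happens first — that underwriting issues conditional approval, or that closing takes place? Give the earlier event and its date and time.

The credit report is pulled: 02:35 May 5, 2010.
The appraisal report arrives: 02:35 May 5, 2010 + 6h50m = 09:25 May 5, 2010.
Underwriting issues conditional approval: 09:25 May 5, 2010 + 5h45m = 15:10 May 5, 2010.
The application is submitted: 01:40 May 5, 2010.
The appraisal is ordered: 01:40 May 5, 2010 + 7h25m = 09:05 May 5, 2010.
Clear-to-close is issued: 09:05 May 5, 2010 + 6h30m = 15:35 May 5, 2010.
Closing takes place: 15:35 May 5, 2010 + 2h15m = 17:50 May 5, 2010.
Comparing: underwriting issues conditional approval at 15:10 May 5, 2010 vs closing takes place at 17:50 May 5, 2010. Earlier: underwriting issues conditional approval.

Underwriting issues conditional approval — 15:10 on 2010-05-05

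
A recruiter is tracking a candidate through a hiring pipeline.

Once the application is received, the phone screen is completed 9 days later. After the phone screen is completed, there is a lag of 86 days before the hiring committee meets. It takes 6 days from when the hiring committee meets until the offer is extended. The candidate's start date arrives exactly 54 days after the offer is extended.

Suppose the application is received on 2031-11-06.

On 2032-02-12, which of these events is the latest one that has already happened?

The application is received: Nov 6, 2031.
The phone screen is completed: Nov 6, 2031 + 9 days = Nov 15, 2031.
The hiring committee meets: Nov 15, 2031 + 86 days = Feb 9, 2032.
The offer is extended: Feb 9, 2032 + 6 days = Feb 15, 2032.
The candidate's start date arrives: Feb 15, 2032 + 54 days = Apr 9, 2032.
Feb 12, 2032 falls between when the hiring committee meets (Feb 9, 2032) and when the offer is extended (Feb 15, 2032).

The hiring committee meets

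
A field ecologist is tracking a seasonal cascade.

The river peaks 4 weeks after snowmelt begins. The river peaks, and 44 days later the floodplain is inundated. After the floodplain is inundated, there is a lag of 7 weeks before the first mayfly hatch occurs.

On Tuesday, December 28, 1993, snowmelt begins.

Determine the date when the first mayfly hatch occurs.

Thursday, April 28, 1994

Snowmelt begins: Dec 28, 1993.
The river peaks: Dec 28, 1993 + 4 weeks = Jan 25, 1994.
The floodplain is inundated: Jan 25, 1994 + 44 days = Mar 10, 1994.
The first mayfly hatch occurs: Mar 10, 1994 + 7 weeks = Apr 28, 1994.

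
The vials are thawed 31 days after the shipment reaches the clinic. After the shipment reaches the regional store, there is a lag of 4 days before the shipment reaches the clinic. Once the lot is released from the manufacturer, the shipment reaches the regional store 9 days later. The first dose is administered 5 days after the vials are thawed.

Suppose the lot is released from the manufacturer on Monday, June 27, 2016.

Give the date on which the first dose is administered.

The lot is released from the manufacturer: Jun 27, 2016.
The shipment reaches the regional store: Jun 27, 2016 + 9 days = Jul 6, 2016.
The shipment reaches the clinic: Jul 6, 2016 + 4 days = Jul 10, 2016.
The vials are thawed: Jul 10, 2016 + 31 days = Aug 10, 2016.
The first dose is administered: Aug 10, 2016 + 5 days = Aug 15, 2016.

Monday, August 15, 2016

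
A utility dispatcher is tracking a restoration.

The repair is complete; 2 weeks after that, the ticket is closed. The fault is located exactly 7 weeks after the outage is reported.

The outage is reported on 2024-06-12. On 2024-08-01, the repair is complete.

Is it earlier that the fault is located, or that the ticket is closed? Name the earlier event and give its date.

The fault is located — 2024-07-31

The outage is reported: Jun 12, 2024.
The fault is located: Jun 12, 2024 + 7 weeks = Jul 31, 2024.
The repair is complete: Aug 1, 2024.
The ticket is closed: Aug 1, 2024 + 2 weeks = Aug 15, 2024.
Comparing: the fault is located on Jul 31, 2024 vs the ticket is closed on Aug 15, 2024. Earlier: the fault is located.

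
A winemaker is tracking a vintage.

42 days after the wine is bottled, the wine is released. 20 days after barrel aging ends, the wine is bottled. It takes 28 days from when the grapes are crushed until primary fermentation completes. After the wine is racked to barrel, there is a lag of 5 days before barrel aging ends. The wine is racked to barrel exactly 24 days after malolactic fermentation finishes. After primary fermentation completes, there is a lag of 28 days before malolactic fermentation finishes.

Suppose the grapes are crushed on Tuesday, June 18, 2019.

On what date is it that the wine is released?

Tuesday, November 12, 2019

The grapes are crushed: Jun 18, 2019.
Primary fermentation completes: Jun 18, 2019 + 28 days = Jul 16, 2019.
Malolactic fermentation finishes: Jul 16, 2019 + 28 days = Aug 13, 2019.
The wine is racked to barrel: Aug 13, 2019 + 24 days = Sep 6, 2019.
Barrel aging ends: Sep 6, 2019 + 5 days = Sep 11, 2019.
The wine is bottled: Sep 11, 2019 + 20 days = Oct 1, 2019.
The wine is released: Oct 1, 2019 + 42 days = Nov 12, 2019.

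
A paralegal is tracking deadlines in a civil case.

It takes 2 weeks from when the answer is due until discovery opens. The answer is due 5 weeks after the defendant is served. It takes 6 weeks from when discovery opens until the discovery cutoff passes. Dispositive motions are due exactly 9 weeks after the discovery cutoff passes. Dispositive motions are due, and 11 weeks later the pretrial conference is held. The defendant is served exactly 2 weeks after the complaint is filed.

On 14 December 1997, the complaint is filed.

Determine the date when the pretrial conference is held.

16 August 1998

The complaint is filed: Dec 14, 1997.
The defendant is served: Dec 14, 1997 + 2 weeks = Dec 28, 1997.
The answer is due: Dec 28, 1997 + 5 weeks = Feb 1, 1998.
Discovery opens: Feb 1, 1998 + 2 weeks = Feb 15, 1998.
The discovery cutoff passes: Feb 15, 1998 + 6 weeks = Mar 29, 1998.
Dispositive motions are due: Mar 29, 1998 + 9 weeks = May 31, 1998.
The pretrial conference is held: May 31, 1998 + 11 weeks = Aug 16, 1998.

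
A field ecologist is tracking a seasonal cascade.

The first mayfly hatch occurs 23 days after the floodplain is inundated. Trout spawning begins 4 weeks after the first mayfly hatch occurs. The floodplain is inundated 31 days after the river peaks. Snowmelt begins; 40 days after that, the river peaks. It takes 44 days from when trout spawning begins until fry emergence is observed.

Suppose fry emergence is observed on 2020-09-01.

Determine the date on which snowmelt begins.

Fry emergence is observed: Sep 1, 2020.
Trout spawning begins: Sep 1, 2020 − 44 days = Jul 19, 2020.
The first mayfly hatch occurs: Jul 19, 2020 − 4 weeks = Jun 21, 2020.
The floodplain is inundated: Jun 21, 2020 − 23 days = May 29, 2020.
The river peaks: May 29, 2020 − 31 days = Apr 28, 2020.
Snowmelt begins: Apr 28, 2020 − 40 days = Mar 19, 2020.

2020-03-19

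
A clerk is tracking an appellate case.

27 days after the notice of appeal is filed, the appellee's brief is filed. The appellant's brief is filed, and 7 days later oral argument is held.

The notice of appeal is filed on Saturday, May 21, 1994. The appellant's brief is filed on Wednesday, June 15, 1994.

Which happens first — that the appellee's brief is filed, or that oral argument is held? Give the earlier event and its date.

The appellee's brief is filed — Friday, June 17, 1994

The notice of appeal is filed: May 21, 1994.
The appellee's brief is filed: May 21, 1994 + 27 days = Jun 17, 1994.
The appellant's brief is filed: Jun 15, 1994.
Oral argument is held: Jun 15, 1994 + 7 days = Jun 22, 1994.
Comparing: the appellee's brief is filed on Jun 17, 1994 vs oral argument is held on Jun 22, 1994. Earlier: the appellee's brief is filed.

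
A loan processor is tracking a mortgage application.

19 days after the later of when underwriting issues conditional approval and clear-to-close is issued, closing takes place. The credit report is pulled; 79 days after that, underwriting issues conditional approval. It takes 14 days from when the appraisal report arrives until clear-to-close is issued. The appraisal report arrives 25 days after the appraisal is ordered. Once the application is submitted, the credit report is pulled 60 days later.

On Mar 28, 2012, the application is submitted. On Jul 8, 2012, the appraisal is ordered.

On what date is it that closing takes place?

The application is submitted: Mar 28, 2012.
The credit report is pulled: Mar 28, 2012 + 60 days = May 27, 2012.
Underwriting issues conditional approval: May 27, 2012 + 79 days = Aug 14, 2012.
The appraisal is ordered: Jul 8, 2012.
The appraisal report arrives: Jul 8, 2012 + 25 days = Aug 2, 2012.
Clear-to-close is issued: Aug 2, 2012 + 14 days = Aug 16, 2012.
Both prerequisites met — underwriting issues conditional approval (Aug 14, 2012), clear-to-close is issued (Aug 16, 2012); the later is Aug 16, 2012.
Closing takes place: Aug 16, 2012 + 19 days = Sep 4, 2012.

Sep 4, 2012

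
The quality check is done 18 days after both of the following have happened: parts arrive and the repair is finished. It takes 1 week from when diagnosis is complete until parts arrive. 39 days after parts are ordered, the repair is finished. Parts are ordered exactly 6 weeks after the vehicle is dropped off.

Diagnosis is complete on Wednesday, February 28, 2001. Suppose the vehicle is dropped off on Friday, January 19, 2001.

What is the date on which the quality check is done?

Saturday, April 28, 2001

Diagnosis is complete: Feb 28, 2001.
Parts arrive: Feb 28, 2001 + 1 week = Mar 7, 2001.
The vehicle is dropped off: Jan 19, 2001.
Parts are ordered: Jan 19, 2001 + 6 weeks = Mar 2, 2001.
The repair is finished: Mar 2, 2001 + 39 days = Apr 10, 2001.
Both prerequisites met — parts arrive (Mar 7, 2001), the repair is finished (Apr 10, 2001); the later is Apr 10, 2001.
The quality check is done: Apr 10, 2001 + 18 days = Apr 28, 2001.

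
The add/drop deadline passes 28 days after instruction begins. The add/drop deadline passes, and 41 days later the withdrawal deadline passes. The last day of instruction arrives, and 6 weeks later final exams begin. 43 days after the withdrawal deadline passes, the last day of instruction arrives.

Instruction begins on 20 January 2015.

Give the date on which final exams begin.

23 June 2015

Instruction begins: Jan 20, 2015.
The add/drop deadline passes: Jan 20, 2015 + 28 days = Feb 17, 2015.
The withdrawal deadline passes: Feb 17, 2015 + 41 days = Mar 30, 2015.
The last day of instruction arrives: Mar 30, 2015 + 43 days = May 12, 2015.
Final exams begin: May 12, 2015 + 6 weeks = Jun 23, 2015.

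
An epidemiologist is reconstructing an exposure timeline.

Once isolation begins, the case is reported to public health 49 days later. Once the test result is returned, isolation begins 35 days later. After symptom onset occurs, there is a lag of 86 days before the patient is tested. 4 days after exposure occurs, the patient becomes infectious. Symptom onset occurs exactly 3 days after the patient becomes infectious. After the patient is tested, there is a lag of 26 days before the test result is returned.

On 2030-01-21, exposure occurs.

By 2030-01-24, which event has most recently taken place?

Exposure occurs: Jan 21, 2030.
The patient becomes infectious: Jan 21, 2030 + 4 days = Jan 25, 2030.
Symptom onset occurs: Jan 25, 2030 + 3 days = Jan 28, 2030.
The patient is tested: Jan 28, 2030 + 86 days = Apr 24, 2030.
The test result is returned: Apr 24, 2030 + 26 days = May 20, 2030.
Isolation begins: May 20, 2030 + 35 days = Jun 24, 2030.
The case is reported to public health: Jun 24, 2030 + 49 days = Aug 12, 2030.
Jan 24, 2030 falls between when exposure occurs (Jan 21, 2030) and when the patient becomes infectious (Jan 25, 2030).

Exposure occurs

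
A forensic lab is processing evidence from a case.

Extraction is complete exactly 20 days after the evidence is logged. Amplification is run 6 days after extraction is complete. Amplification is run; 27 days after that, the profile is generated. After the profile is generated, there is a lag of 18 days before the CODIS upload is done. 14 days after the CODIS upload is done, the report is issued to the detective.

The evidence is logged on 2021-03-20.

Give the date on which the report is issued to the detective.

2021-06-13

The evidence is logged: Mar 20, 2021.
Extraction is complete: Mar 20, 2021 + 20 days = Apr 9, 2021.
Amplification is run: Apr 9, 2021 + 6 days = Apr 15, 2021.
The profile is generated: Apr 15, 2021 + 27 days = May 12, 2021.
The CODIS upload is done: May 12, 2021 + 18 days = May 30, 2021.
The report is issued to the detective: May 30, 2021 + 14 days = Jun 13, 2021.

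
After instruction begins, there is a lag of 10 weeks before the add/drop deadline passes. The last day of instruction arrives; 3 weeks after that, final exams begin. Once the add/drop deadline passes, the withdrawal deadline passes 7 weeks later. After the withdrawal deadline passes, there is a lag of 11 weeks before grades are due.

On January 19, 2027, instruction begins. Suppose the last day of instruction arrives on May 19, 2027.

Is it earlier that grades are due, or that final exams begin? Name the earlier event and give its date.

Final exams begin — June 9, 2027

Instruction begins: Jan 19, 2027.
The add/drop deadline passes: Jan 19, 2027 + 10 weeks = Mar 30, 2027.
The withdrawal deadline passes: Mar 30, 2027 + 7 weeks = May 18, 2027.
Grades are due: May 18, 2027 + 11 weeks = Aug 3, 2027.
The last day of instruction arrives: May 19, 2027.
Final exams begin: May 19, 2027 + 3 weeks = Jun 9, 2027.
Comparing: grades are due on Aug 3, 2027 vs final exams begin on Jun 9, 2027. Earlier: final exams begin.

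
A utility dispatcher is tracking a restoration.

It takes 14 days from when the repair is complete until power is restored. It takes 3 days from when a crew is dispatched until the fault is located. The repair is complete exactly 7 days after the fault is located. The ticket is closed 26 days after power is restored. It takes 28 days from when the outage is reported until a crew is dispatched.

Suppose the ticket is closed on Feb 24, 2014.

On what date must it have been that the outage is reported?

The ticket is closed: Feb 24, 2014.
Power is restored: Feb 24, 2014 − 26 days = Jan 29, 2014.
The repair is complete: Jan 29, 2014 − 14 days = Jan 15, 2014.
The fault is located: Jan 15, 2014 − 7 days = Jan 8, 2014.
A crew is dispatched: Jan 8, 2014 − 3 days = Jan 5, 2014.
The outage is reported: Jan 5, 2014 − 28 days = Dec 8, 2013.

Dec 8, 2013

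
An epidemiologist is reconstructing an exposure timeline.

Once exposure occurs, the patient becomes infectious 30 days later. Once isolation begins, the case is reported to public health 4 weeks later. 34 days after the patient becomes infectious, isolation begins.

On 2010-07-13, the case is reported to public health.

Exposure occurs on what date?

2010-04-12

The case is reported to public health: Jul 13, 2010.
Isolation begins: Jul 13, 2010 − 4 weeks = Jun 15, 2010.
The patient becomes infectious: Jun 15, 2010 − 34 days = May 12, 2010.
Exposure occurs: May 12, 2010 − 30 days = Apr 12, 2010.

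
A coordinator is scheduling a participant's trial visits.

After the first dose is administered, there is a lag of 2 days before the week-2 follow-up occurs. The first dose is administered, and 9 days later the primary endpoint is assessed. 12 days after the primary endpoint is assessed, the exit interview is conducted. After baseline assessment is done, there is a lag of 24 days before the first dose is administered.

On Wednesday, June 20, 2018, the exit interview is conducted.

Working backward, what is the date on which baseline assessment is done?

Sunday, May 6, 2018

The exit interview is conducted: Jun 20, 2018.
The primary endpoint is assessed: Jun 20, 2018 − 12 days = Jun 8, 2018.
The first dose is administered: Jun 8, 2018 − 9 days = May 30, 2018.
Baseline assessment is done: May 30, 2018 − 24 days = May 6, 2018.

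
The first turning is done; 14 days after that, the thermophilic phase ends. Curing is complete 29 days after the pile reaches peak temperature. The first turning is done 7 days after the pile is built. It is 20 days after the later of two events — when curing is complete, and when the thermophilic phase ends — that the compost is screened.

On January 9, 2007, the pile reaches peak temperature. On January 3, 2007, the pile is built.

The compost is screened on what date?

The pile reaches peak temperature: Jan 9, 2007.
Curing is complete: Jan 9, 2007 + 29 days = Feb 7, 2007.
The pile is built: Jan 3, 2007.
The first turning is done: Jan 3, 2007 + 7 days = Jan 10, 2007.
The thermophilic phase ends: Jan 10, 2007 + 14 days = Jan 24, 2007.
Both prerequisites met — curing is complete (Feb 7, 2007), the thermophilic phase ends (Jan 24, 2007); the later is Feb 7, 2007.
The compost is screened: Feb 7, 2007 + 20 days = Feb 27, 2007.

February 27, 2007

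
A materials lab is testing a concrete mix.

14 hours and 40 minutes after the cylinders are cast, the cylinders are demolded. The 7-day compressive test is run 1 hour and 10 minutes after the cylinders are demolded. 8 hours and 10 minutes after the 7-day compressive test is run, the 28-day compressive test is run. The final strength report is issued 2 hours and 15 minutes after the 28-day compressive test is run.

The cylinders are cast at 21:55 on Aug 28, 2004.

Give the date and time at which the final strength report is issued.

00:10 on Aug 30, 2004

The cylinders are cast: 21:55 Aug 28, 2004.
The cylinders are demolded: 21:55 Aug 28, 2004 + 14h40m = 12:35 Aug 29, 2004.
The 7-day compressive test is run: 12:35 Aug 29, 2004 + 1h10m = 13:45 Aug 29, 2004.
The 28-day compressive test is run: 13:45 Aug 29, 2004 + 8h10m = 21:55 Aug 29, 2004.
The final strength report is issued: 21:55 Aug 29, 2004 + 2h15m = 00:10 Aug 30, 2004.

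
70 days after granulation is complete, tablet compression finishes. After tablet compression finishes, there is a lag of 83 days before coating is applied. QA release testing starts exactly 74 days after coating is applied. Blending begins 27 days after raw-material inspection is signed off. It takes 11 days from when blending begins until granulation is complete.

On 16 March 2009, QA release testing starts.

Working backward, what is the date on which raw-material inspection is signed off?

24 June 2008

QA release testing starts: Mar 16, 2009.
Coating is applied: Mar 16, 2009 − 74 days = Jan 1, 2009.
Tablet compression finishes: Jan 1, 2009 − 83 days = Oct 10, 2008.
Granulation is complete: Oct 10, 2008 − 70 days = Aug 1, 2008.
Blending begins: Aug 1, 2008 − 11 days = Jul 21, 2008.
Raw-material inspection is signed off: Jul 21, 2008 − 27 days = Jun 24, 2008.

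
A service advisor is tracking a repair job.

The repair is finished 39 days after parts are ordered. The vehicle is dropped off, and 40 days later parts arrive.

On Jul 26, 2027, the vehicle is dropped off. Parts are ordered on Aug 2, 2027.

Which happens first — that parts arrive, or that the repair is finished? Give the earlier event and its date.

Parts arrive — Sep 4, 2027

The vehicle is dropped off: Jul 26, 2027.
Parts arrive: Jul 26, 2027 + 40 days = Sep 4, 2027.
Parts are ordered: Aug 2, 2027.
The repair is finished: Aug 2, 2027 + 39 days = Sep 10, 2027.
Comparing: parts arrive on Sep 4, 2027 vs the repair is finished on Sep 10, 2027. Earlier: parts arrive.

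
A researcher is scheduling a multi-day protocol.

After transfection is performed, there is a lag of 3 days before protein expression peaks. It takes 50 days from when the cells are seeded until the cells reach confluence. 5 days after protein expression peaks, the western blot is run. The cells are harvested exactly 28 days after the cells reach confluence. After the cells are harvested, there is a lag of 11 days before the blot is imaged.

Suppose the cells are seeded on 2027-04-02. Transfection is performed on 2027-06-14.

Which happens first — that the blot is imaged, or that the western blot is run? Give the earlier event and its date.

The cells are seeded: Apr 2, 2027.
The cells reach confluence: Apr 2, 2027 + 50 days = May 22, 2027.
The cells are harvested: May 22, 2027 + 28 days = Jun 19, 2027.
The blot is imaged: Jun 19, 2027 + 11 days = Jun 30, 2027.
Transfection is performed: Jun 14, 2027.
Protein expression peaks: Jun 14, 2027 + 3 days = Jun 17, 2027.
The western blot is run: Jun 17, 2027 + 5 days = Jun 22, 2027.
Comparing: the blot is imaged on Jun 30, 2027 vs the western blot is run on Jun 22, 2027. Earlier: the western blot is run.

The western blot is run — 2027-06-22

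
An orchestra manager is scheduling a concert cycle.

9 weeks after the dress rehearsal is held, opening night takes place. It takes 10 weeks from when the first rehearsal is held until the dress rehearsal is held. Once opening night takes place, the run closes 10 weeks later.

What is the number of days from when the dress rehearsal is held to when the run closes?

133 days

Causal path: the dress rehearsal is held → opening night takes place → the run closes.
Total delay along the path: 9 + 10 weeks = 19 weeks = 133 days.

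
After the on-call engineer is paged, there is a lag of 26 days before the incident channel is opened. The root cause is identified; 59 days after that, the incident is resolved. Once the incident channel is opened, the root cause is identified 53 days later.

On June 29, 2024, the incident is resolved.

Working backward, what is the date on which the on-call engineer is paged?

February 12, 2024

The incident is resolved: Jun 29, 2024.
The root cause is identified: Jun 29, 2024 − 59 days = May 1, 2024.
The incident channel is opened: May 1, 2024 − 53 days = Mar 9, 2024.
The on-call engineer is paged: Mar 9, 2024 − 26 days = Feb 12, 2024.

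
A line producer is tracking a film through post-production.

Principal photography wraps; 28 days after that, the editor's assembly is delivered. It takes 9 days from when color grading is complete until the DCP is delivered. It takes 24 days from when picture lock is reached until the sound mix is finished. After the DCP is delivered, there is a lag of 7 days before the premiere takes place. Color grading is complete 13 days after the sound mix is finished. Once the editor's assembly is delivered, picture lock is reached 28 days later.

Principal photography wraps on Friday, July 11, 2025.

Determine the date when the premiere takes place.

Tuesday, October 28, 2025

Principal photography wraps: Jul 11, 2025.
The editor's assembly is delivered: Jul 11, 2025 + 28 days = Aug 8, 2025.
Picture lock is reached: Aug 8, 2025 + 28 days = Sep 5, 2025.
The sound mix is finished: Sep 5, 2025 + 24 days = Sep 29, 2025.
Color grading is complete: Sep 29, 2025 + 13 days = Oct 12, 2025.
The DCP is delivered: Oct 12, 2025 + 9 days = Oct 21, 2025.
The premiere takes place: Oct 21, 2025 + 7 days = Oct 28, 2025.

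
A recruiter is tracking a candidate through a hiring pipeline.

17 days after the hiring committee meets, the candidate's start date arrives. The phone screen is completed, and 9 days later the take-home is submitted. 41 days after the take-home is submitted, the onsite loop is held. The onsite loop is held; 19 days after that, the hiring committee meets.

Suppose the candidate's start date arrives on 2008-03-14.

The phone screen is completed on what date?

2007-12-19

The candidate's start date arrives: Mar 14, 2008.
The hiring committee meets: Mar 14, 2008 − 17 days = Feb 26, 2008.
The onsite loop is held: Feb 26, 2008 − 19 days = Feb 7, 2008.
The take-home is submitted: Feb 7, 2008 − 41 days = Dec 28, 2007.
The phone screen is completed: Dec 28, 2007 − 9 days = Dec 19, 2007.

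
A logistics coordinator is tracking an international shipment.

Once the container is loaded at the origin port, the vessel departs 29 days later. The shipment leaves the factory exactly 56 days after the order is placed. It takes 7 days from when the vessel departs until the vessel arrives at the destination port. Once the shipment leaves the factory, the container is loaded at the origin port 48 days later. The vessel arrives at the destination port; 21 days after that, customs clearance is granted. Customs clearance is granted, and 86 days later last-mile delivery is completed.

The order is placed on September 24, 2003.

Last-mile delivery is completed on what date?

The order is placed: Sep 24, 2003.
The shipment leaves the factory: Sep 24, 2003 + 56 days = Nov 19, 2003.
The container is loaded at the origin port: Nov 19, 2003 + 48 days = Jan 6, 2004.
The vessel departs: Jan 6, 2004 + 29 days = Feb 4, 2004.
The vessel arrives at the destination port: Feb 4, 2004 + 7 days = Feb 11, 2004.
Customs clearance is granted: Feb 11, 2004 + 21 days = Mar 3, 2004.
Last-mile delivery is completed: Mar 3, 2004 + 86 days = May 28, 2004.

May 28, 2004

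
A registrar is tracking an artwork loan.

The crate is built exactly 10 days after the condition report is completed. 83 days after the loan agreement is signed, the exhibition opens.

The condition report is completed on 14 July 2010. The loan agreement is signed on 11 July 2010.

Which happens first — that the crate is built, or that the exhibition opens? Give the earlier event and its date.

The crate is built — 24 July 2010

The condition report is completed: Jul 14, 2010.
The crate is built: Jul 14, 2010 + 10 days = Jul 24, 2010.
The loan agreement is signed: Jul 11, 2010.
The exhibition opens: Jul 11, 2010 + 83 days = Oct 2, 2010.
Comparing: the crate is built on Jul 24, 2010 vs the exhibition opens on Oct 2, 2010. Earlier: the crate is built.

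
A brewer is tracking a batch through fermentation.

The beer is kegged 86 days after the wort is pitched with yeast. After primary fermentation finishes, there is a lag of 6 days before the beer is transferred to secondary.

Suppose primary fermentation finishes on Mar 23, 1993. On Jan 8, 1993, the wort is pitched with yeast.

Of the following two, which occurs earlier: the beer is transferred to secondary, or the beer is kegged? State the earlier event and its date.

Primary fermentation finishes: Mar 23, 1993.
The beer is transferred to secondary: Mar 23, 1993 + 6 days = Mar 29, 1993.
The wort is pitched with yeast: Jan 8, 1993.
The beer is kegged: Jan 8, 1993 + 86 days = Apr 4, 1993.
Comparing: the beer is transferred to secondary on Mar 29, 1993 vs the beer is kegged on Apr 4, 1993. Earlier: the beer is transferred to secondary.

The beer is transferred to secondary — Mar 29, 1993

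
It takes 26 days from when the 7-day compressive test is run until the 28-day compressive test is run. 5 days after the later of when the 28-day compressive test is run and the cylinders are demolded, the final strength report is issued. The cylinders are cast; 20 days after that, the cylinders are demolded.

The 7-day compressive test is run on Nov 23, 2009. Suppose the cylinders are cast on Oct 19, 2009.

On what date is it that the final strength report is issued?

The 7-day compressive test is run: Nov 23, 2009.
The 28-day compressive test is run: Nov 23, 2009 + 26 days = Dec 19, 2009.
The cylinders are cast: Oct 19, 2009.
The cylinders are demolded: Oct 19, 2009 + 20 days = Nov 8, 2009.
Both prerequisites met — the 28-day compressive test is run (Dec 19, 2009), the cylinders are demolded (Nov 8, 2009); the later is Dec 19, 2009.
The final strength report is issued: Dec 19, 2009 + 5 days = Dec 24, 2009.

Dec 24, 2009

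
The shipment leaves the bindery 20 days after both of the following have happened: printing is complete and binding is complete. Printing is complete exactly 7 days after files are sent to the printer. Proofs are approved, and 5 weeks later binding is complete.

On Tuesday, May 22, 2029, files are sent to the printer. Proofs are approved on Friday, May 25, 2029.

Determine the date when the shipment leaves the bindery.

Files are sent to the printer: May 22, 2029.
Printing is complete: May 22, 2029 + 7 days = May 29, 2029.
Proofs are approved: May 25, 2029.
Binding is complete: May 25, 2029 + 5 weeks = Jun 29, 2029.
Both prerequisites met — printing is complete (May 29, 2029), binding is complete (Jun 29, 2029); the later is Jun 29, 2029.
The shipment leaves the bindery: Jun 29, 2029 + 20 days = Jul 19, 2029.

Thursday, July 19, 2029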